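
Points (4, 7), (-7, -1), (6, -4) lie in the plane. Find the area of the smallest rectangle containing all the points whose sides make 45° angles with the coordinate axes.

In coordinates u = x + y, v = x − y the rectangle is axis-aligned; the map (x,y)→(u,v) scales areas by 2.
u-values: 11, -8, 2; range = 11 − (-8) = 19.
v-values: -3, -6, 10; range = 10 − (-6) = 16.
Area = (19 × 16) / 2 = 152.

152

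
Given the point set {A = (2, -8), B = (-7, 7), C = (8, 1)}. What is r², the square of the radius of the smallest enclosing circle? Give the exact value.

Side lengths²: AB² = 306, AC² = 117, BC² = 261.
Since AB² = 306 < 261 + 117 = 378, the triangle is acute, so the smallest enclosing circle is the circumcircle.
Circumcentre = (-35/38, 17/38), r² = 57681/722.

57681/722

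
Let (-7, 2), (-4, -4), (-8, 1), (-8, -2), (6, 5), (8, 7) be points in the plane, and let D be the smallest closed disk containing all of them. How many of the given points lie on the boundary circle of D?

The minimum enclosing circle of a finite set is fixed by two of the points (as a diameter) or three (as a circumcircle).
The farthest pair is (-8, -2)–(8, 7) with squared distance 337. The circle on this segment as diameter has centre (0, 2.5) and r² = 337/4 = 84.25.
Check (-7, 2): distance² to centre = 49.25 ≤ 84.25, so it lies inside.
All remaining points lie in this disk, and no smaller disk contains both endpoints, so this is the minimum enclosing circle.
The points at distance exactly r from the centre are (-8, -2), (8, 7) — 2 points.

2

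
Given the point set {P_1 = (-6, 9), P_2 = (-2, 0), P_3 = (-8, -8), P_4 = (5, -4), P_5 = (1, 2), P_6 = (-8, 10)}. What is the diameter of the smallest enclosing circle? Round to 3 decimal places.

By Welzl's lemma the MEC is supported by two points (diametrically opposite) or three points (on a circumcircle).
The minimum enclosing circle is determined by three boundary points: P_3, P_4, P_6.
Their circumcentre is (-95/26, 1) with r² = 67525/676.
The farthest remaining point P_1 is at distance² 46985/676 ≤ 67525/676.
Diameter = 2r = 2√(67525/676) ≈ 19.989.

19.989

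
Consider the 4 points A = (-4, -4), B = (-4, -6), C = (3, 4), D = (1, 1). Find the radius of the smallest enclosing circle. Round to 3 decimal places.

6.103

The minimum enclosing circle of a finite set is fixed by two of the points (as a diameter) or three (as a circumcircle).
The farthest pair is B–C with squared distance 149. The circle on this segment as diameter has centre (-0.5, -1) and r² = 149/4 = 37.25.
Check A: distance² to centre = 21.25 ≤ 37.25, so it lies inside.
All remaining points lie in this disk, and no smaller disk contains both endpoints, so this is the minimum enclosing circle.
r = √(37.25) ≈ 6.103.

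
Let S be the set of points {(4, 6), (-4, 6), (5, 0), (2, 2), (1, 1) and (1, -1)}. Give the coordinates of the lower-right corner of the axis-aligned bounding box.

(5, -1)

x-range [-4, 5], y-range [-1, 6].
The lower-right corner is (5, -1).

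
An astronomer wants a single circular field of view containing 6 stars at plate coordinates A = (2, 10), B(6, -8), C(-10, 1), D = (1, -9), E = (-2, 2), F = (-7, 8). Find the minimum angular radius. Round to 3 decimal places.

10.308

A smallest enclosing disk is always determined by at most three of the input points on its boundary.
The farthest pair is B–F with squared distance 425. The circle on this segment as diameter has centre (-0.5, 0) and r² = 425/4 = 106.25.
Check A: distance² to centre = 106.25 ≤ 106.25, so it lies inside.
All remaining points lie in this disk, and no smaller disk contains both endpoints, so this is the minimum enclosing circle.
r = √(106.25) ≈ 10.308.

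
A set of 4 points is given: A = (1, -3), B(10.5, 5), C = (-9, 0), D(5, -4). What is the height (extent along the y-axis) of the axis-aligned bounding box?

9

max y = 5, min y = -4, so height = 9.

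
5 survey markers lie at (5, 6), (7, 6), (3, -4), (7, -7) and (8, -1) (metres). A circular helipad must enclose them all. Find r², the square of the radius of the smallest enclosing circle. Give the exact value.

By Welzl's lemma the MEC is supported by two points (diametrically opposite) or three points (on a circumcircle).
The farthest pair is (5, 6)–(7, -7) with squared distance 173. The circle on this segment as diameter has centre (6, -0.5) and r² = 173/4 = 43.25.
Check (7, 6): distance² to centre = 43.25 ≤ 43.25, so it lies inside.
All remaining points lie in this disk, and no smaller disk contains both endpoints, so this is the minimum enclosing circle.

43.25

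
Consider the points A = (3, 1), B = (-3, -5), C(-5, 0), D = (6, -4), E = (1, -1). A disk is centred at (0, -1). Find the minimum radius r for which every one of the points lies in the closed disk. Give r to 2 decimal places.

The required radius is the distance from (0, -1) to the farthest point.
Squared distances: 13, 25, 26, 45, 1.
Maximum is 45, attained at D.
r = √45 ≈ 6.71.

6.71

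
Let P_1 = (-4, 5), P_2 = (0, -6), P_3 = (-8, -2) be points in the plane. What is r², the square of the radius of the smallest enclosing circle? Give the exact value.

44525/1296

Side lengths²: P_1P_2² = 137, P_1P_3² = 65, P_2P_3² = 80.
Since P_1P_2² = 137 < 80 + 65 = 145, the triangle is acute, so the smallest enclosing circle is the circumcircle.
Circumcentre = (-83/36, -11/18), r² = 44525/1296.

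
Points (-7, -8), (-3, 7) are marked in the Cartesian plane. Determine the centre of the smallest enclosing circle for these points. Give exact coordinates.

The smallest circle enclosing two points has them as diameter endpoints.
Centre = midpoint = (-5, -0.5); r² = |(-7, -8)−(-3, 7)|²/4 = 241/4 = 60.25.
Centre = (-5, -0.5).

(-5, -0.5)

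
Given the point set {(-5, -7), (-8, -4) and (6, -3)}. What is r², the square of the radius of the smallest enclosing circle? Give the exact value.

Call the three points A, B, C in the order given.
Side lengths²: AB² = 18, AC² = 137, BC² = 197.
Since BC² = 197 ≥ 137 + 18 = 155, the angle opposite BC is not acute, so the smallest enclosing circle has BC as diameter.
Centre = midpoint of BC = (-1, -3.5), r² = 197/4 = 49.25.

49.25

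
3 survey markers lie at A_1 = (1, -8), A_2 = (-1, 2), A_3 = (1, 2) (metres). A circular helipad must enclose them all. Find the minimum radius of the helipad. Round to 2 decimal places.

Side lengths²: A_1A_2² = 104, A_1A_3² = 100, A_2A_3² = 4.
Since A_1A_2² = 104 ≥ 100 + 4 = 104, the angle opposite A_1A_2 is not acute, so the smallest enclosing circle has A_1A_2 as diameter.
Centre = midpoint of A_1A_2 = (0, -3), r² = 104/4 = 26.
r = √26 ≈ 5.10.

5.10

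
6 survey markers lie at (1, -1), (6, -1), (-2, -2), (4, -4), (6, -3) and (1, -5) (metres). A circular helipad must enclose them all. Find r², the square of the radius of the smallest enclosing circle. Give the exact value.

16.50390625

By Welzl's lemma the MEC is supported by two points (diametrically opposite) or three points (on a circumcircle).
The minimum enclosing circle is determined by three boundary points: (6, -1), (-2, -2), (6, -3).
Their circumcentre is (2.0625, -2) with r² = 16.50390625.
The farthest remaining point (1, -5) is at distance² 10.12890625 ≤ 16.50390625.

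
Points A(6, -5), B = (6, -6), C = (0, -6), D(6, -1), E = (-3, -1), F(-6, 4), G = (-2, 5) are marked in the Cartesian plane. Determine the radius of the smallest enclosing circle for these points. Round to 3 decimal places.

By Welzl's lemma the MEC is supported by two points (diametrically opposite) or three points (on a circumcircle).
The farthest pair is B–F with squared distance 244. The circle on this segment as diameter has centre (0, -1) and r² = 244/4 = 61.
Check A: distance² to centre = 52 ≤ 61, so it lies inside.
All remaining points lie in this disk, and no smaller disk contains both endpoints, so this is the minimum enclosing circle.
r = √61 ≈ 7.810.

7.810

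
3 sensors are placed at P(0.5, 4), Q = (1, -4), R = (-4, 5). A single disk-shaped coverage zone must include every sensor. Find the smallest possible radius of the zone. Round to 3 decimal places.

5.148

Side lengths²: PQ² = 64.25, PR² = 21.25, QR² = 106.
Since QR² = 106 ≥ 64.25 + 21.25 = 85.5, the angle opposite QR is not acute, so the smallest enclosing circle has QR as diameter.
Centre = midpoint of QR = (-1.5, 0.5), r² = 106/4 = 26.5.
r = √(26.5) ≈ 5.148.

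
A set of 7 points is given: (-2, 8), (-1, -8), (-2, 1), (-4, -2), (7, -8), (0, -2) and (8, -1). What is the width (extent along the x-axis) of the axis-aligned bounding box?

max x = 8, min x = -4, so width = 12.

12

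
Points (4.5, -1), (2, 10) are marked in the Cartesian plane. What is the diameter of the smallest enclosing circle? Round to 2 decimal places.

The smallest circle enclosing two points has them as diameter endpoints.
Centre = midpoint = (3.25, 4.5); r² = |(4.5, -1)−(2, 10)|²/4 = 127.25/4 = 31.8125.
Diameter = 2r = 2√(31.8125) ≈ 11.28.

11.28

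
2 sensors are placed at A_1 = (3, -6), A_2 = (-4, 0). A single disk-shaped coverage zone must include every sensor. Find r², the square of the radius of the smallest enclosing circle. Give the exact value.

The smallest circle enclosing two points has them as diameter endpoints.
Centre = midpoint = (-0.5, -3); r² = |A_1A_2|²/4 = 85/4 = 21.25.

21.25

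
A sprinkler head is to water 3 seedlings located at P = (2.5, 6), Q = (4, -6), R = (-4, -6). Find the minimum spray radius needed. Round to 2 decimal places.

Side lengths²: PQ² = 146.25, PR² = 186.25, QR² = 64.
Since PR² = 186.25 < 146.25 + 64 = 210.25, the triangle is acute, so the smallest enclosing circle is the circumcircle.
Circumcentre = (0, -0.40625), r² = 47.2900390625.
r = √(47.2900390625) ≈ 6.88.

6.88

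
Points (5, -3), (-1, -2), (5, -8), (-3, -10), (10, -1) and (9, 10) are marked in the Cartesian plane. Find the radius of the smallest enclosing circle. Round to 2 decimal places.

By Welzl's lemma the MEC is supported by two points (diametrically opposite) or three points (on a circumcircle).
The farthest pair is (-3, -10)–(9, 10) with squared distance 544. The circle on this segment as diameter has centre (3, 0) and r² = 544/4 = 136.
Check (5, -3): distance² to centre = 13 ≤ 136, so it lies inside.
All remaining points lie in this disk, and no smaller disk contains both endpoints, so this is the minimum enclosing circle.
r = √136 ≈ 11.66.

11.66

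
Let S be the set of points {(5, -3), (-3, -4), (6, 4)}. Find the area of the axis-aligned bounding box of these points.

x ranges over [-3, 6], width 9.
y ranges over [-4, 4], height 8.
Area = 9 × 8 = 72.

72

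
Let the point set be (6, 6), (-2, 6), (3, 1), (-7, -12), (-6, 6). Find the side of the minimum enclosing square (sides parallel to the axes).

18

The bounding box has width 13 and height 18.
An axis-aligned square enclosing the set must have side ≥ max(width, height).
So the minimum side is max(13, 18) = 18.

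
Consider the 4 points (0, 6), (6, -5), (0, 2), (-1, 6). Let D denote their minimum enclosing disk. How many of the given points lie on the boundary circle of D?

By Welzl's lemma the MEC is supported by two points (diametrically opposite) or three points (on a circumcircle).
The farthest pair is (6, -5)–(-1, 6) with squared distance 170. The circle on this segment as diameter has centre (2.5, 0.5) and r² = 170/4 = 42.5.
Check (0, 6): distance² to centre = 36.5 ≤ 42.5, so it lies inside.
All remaining points lie in this disk, and no smaller disk contains both endpoints, so this is the minimum enclosing circle.
The points at distance exactly r from the centre are (6, -5), (-1, 6) — 2 points.

2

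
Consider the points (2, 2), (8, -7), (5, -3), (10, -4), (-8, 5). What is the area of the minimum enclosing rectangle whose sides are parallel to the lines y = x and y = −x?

126

In coordinates u = x + y, v = x − y the rectangle is axis-aligned; the map (x,y)→(u,v) scales areas by 2.
u-values: 4, 1, 2, 6, -3; range = 6 − (-3) = 9.
v-values: 0, 15, 8, 14, -13; range = 15 − (-13) = 28.
Area = (9 × 28) / 2 = 126.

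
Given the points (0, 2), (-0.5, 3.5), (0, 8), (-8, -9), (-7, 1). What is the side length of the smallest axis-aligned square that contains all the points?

The bounding box has width 8 and height 17.
An axis-aligned square enclosing the set must have side ≥ max(width, height).
So the minimum side is max(8, 17) = 17.

17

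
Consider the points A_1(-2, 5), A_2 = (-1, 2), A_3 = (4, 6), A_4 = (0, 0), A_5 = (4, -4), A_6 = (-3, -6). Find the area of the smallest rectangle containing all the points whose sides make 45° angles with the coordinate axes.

In coordinates u = x + y, v = x − y the rectangle is axis-aligned; the map (x,y)→(u,v) scales areas by 2.
u-values: 3, 1, 10, 0, 0, -9; range = 10 − (-9) = 19.
v-values: -7, -3, -2, 0, 8, 3; range = 8 − (-7) = 15.
Area = (19 × 15) / 2 = 142.5.

142.5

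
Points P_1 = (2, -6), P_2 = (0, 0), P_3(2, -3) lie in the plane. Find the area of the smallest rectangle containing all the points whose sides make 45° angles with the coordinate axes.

16

In coordinates u = x + y, v = x − y the rectangle is axis-aligned; the map (x,y)→(u,v) scales areas by 2.
u-values: -4, 0, -1; range = 0 − (-4) = 4.
v-values: 8, 0, 5; range = 8 − 0 = 8.
Area = (4 × 8) / 2 = 16.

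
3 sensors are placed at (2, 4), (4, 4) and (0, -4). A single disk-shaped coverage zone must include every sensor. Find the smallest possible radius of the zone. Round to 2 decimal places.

Call the three points A, B, C in the order given.
Side lengths²: AB² = 4, AC² = 68, BC² = 80.
Since BC² = 80 ≥ 68 + 4 = 72, the angle opposite BC is not acute, so the smallest enclosing circle has BC as diameter.
Centre = midpoint of BC = (2, 0), r² = 80/4 = 20.
r = √20 ≈ 4.47.

4.47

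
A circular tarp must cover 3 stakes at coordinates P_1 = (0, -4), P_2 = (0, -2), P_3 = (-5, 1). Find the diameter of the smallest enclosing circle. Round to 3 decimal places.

Side lengths²: P_1P_2² = 4, P_1P_3² = 50, P_2P_3² = 34.
Since P_1P_3² = 50 ≥ 34 + 4 = 38, the angle opposite P_1P_3 is not acute, so the smallest enclosing circle has P_1P_3 as diameter.
Centre = midpoint of P_1P_3 = (-2.5, -1.5), r² = 50/4 = 12.5.
Diameter = 2r = 2√(12.5) ≈ 7.071.

7.071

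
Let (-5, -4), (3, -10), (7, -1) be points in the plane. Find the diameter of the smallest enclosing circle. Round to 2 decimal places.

12.69

Call the three points A, B, C in the order given.
Side lengths²: AB² = 100, AC² = 153, BC² = 97.
Since AC² = 153 < 100 + 97 = 197, the triangle is acute, so the smallest enclosing circle is the circumcircle.
Circumcentre = (1.34375, -3.875), r² = 40.2587890625.
Diameter = 2r = 2√(40.2587890625) ≈ 12.69.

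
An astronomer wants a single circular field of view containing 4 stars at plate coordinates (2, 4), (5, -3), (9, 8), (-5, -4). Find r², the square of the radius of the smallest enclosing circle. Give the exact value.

85

The minimum enclosing circle of a finite set is fixed by two of the points (as a diameter) or three (as a circumcircle).
The farthest pair is (9, 8)–(-5, -4) with squared distance 340. The circle on this segment as diameter has centre (2, 2) and r² = 340/4 = 85.
Check (2, 4): distance² to centre = 4 ≤ 85, so it lies inside.
All remaining points lie in this disk, and no smaller disk contains both endpoints, so this is the minimum enclosing circle.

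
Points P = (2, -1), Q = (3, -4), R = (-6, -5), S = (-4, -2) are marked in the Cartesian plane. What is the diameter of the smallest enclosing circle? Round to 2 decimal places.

9.15

The minimum enclosing circle of a finite set is fixed by two of the points (as a diameter) or three (as a circumcircle).
The minimum enclosing circle is determined by three boundary points: P, Q, R.
Their circumcentre is (-11/7, -27/7) with r² = 1025/49.
The farthest remaining point S is at distance² 458/49 ≤ 1025/49.
Diameter = 2r = 2√(1025/49) ≈ 9.15.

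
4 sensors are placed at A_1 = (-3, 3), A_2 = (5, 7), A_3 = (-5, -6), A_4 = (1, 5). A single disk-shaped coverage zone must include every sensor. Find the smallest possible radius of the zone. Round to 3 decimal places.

8.201

The farthest pair is A_2–A_3 with squared distance 269. The circle on this segment as diameter has centre (0, 0.5) and r² = 269/4 = 67.25.
Check A_1: distance² to centre = 15.25 ≤ 67.25, so it lies inside.
All remaining points lie in this disk, and no smaller disk contains both endpoints, so this is the minimum enclosing circle.
r = √(67.25) ≈ 8.201.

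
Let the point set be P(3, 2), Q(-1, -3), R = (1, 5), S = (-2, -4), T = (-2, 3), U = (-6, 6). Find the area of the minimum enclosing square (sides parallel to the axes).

The bounding box has width 9 and height 10.
An axis-aligned square enclosing the set must have side ≥ max(width, height).
So the minimum side is max(9, 10) = 10.
Area = 10² = 100.

100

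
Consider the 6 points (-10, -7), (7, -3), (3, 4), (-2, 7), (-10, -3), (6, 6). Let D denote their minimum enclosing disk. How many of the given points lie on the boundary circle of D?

2

By Welzl's lemma the MEC is supported by two points (diametrically opposite) or three points (on a circumcircle).
The farthest pair is (-10, -7)–(6, 6) with squared distance 425. The circle on this segment as diameter has centre (-2, -0.5) and r² = 425/4 = 106.25.
Check (7, -3): distance² to centre = 87.25 ≤ 106.25, so it lies inside.
All remaining points lie in this disk, and no smaller disk contains both endpoints, so this is the minimum enclosing circle.
The points at distance exactly r from the centre are (-10, -7), (6, 6) — 2 points.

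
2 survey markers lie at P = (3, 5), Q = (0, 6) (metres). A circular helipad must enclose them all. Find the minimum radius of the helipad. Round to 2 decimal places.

1.58

The smallest circle enclosing two points has them as diameter endpoints.
Centre = midpoint = (1.5, 5.5); r² = |PQ|²/4 = 10/4 = 2.5.
r = √(2.5) ≈ 1.58.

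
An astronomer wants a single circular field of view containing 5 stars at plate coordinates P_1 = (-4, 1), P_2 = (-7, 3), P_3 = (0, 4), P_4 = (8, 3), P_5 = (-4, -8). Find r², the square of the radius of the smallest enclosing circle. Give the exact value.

By Welzl's lemma the MEC is supported by two points (diametrically opposite) or three points (on a circumcircle).
The minimum enclosing circle is determined by three boundary points: P_2, P_4, P_5.
Their circumcentre is (0.5, -19/22) with r² = 17225/242.
The farthest remaining point P_3 is at distance² 5785/242 ≤ 17225/242.

17225/242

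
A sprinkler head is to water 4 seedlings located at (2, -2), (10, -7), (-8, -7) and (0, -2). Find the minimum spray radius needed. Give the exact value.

The minimum enclosing circle of a finite set is fixed by two of the points (as a diameter) or three (as a circumcircle).
The farthest pair is (10, -7)–(-8, -7) with squared distance 324. The circle on this segment as diameter has centre (1, -7) and r² = 324/4 = 81.
Check (2, -2): distance² to centre = 26 ≤ 81, so it lies inside.
All remaining points lie in this disk, and no smaller disk contains both endpoints, so this is the minimum enclosing circle.
r = √81 = 9.

9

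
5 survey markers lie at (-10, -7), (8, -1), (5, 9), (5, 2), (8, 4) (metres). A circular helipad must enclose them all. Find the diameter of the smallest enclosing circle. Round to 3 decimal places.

The farthest pair is (-10, -7)–(5, 9) with squared distance 481. The circle on this segment as diameter has centre (-2.5, 1) and r² = 481/4 = 120.25.
Check (8, -1): distance² to centre = 114.25 ≤ 120.25, so it lies inside.
All remaining points lie in this disk, and no smaller disk contains both endpoints, so this is the minimum enclosing circle.
Diameter = 2r = 2√(120.25) ≈ 21.932.

21.932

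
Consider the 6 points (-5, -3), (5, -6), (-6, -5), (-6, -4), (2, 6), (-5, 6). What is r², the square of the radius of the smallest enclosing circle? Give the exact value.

A smallest enclosing disk is always determined by at most three of the input points on its boundary.
The farthest pair is (5, -6)–(-5, 6) with squared distance 244. The circle on this segment as diameter has centre (0, 0) and r² = 244/4 = 61.
Check (-5, -3): distance² to centre = 34 ≤ 61, so it lies inside.
All remaining points lie in this disk, and no smaller disk contains both endpoints, so this is the minimum enclosing circle.

61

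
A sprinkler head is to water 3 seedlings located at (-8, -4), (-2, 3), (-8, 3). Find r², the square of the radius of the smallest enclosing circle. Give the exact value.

21.25

Call the three points A, B, C in the order given.
Side lengths²: AB² = 85, AC² = 49, BC² = 36.
Since AB² = 85 ≥ 49 + 36 = 85, the angle opposite AB is not acute, so the smallest enclosing circle has AB as diameter.
Centre = midpoint of AB = (-5, -0.5), r² = 85/4 = 21.25.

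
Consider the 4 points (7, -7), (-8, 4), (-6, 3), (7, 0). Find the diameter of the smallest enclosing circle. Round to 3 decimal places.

18.601

By Welzl's lemma the MEC is supported by two points (diametrically opposite) or three points (on a circumcircle).
The farthest pair is (7, -7)–(-8, 4) with squared distance 346. The circle on this segment as diameter has centre (-0.5, -1.5) and r² = 346/4 = 86.5.
Check (-6, 3): distance² to centre = 50.5 ≤ 86.5, so it lies inside.
All remaining points lie in this disk, and no smaller disk contains both endpoints, so this is the minimum enclosing circle.
Diameter = 2r = 2√(86.5) ≈ 18.601.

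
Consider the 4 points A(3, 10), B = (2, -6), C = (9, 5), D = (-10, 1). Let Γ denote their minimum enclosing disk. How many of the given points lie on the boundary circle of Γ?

2

The minimum enclosing circle of a finite set is fixed by two of the points (as a diameter) or three (as a circumcircle).
The farthest pair is C–D with squared distance 377. The circle on this segment as diameter has centre (-0.5, 3) and r² = 377/4 = 94.25.
Check A: distance² to centre = 61.25 ≤ 94.25, so it lies inside.
All remaining points lie in this disk, and no smaller disk contains both endpoints, so this is the minimum enclosing circle.
The points at distance exactly r from the centre are C, D — 2 points.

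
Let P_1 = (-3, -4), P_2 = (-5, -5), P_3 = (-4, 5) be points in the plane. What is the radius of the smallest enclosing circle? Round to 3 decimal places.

Side lengths²: P_1P_2² = 5, P_1P_3² = 82, P_2P_3² = 101.
Since P_2P_3² = 101 ≥ 82 + 5 = 87, the angle opposite P_2P_3 is not acute, so the smallest enclosing circle has P_2P_3 as diameter.
Centre = midpoint of P_2P_3 = (-4.5, 0), r² = 101/4 = 25.25.
r = √(25.25) ≈ 5.025.

5.025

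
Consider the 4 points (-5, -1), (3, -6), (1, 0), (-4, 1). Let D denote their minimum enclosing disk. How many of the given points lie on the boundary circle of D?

A smallest enclosing disk is always determined by at most three of the input points on its boundary.
The farthest pair is (3, -6)–(-4, 1) with squared distance 98. The circle on this segment as diameter has centre (-0.5, -2.5) and r² = 98/4 = 24.5.
Check (-5, -1): distance² to centre = 22.5 ≤ 24.5, so it lies inside.
All remaining points lie in this disk, and no smaller disk contains both endpoints, so this is the minimum enclosing circle.
The points at distance exactly r from the centre are (3, -6), (-4, 1) — 2 points.

2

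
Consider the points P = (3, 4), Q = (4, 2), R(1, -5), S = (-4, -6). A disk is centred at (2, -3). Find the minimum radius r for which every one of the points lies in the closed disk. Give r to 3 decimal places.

The required radius is the distance from (2, -3) to the farthest point.
Squared distances: 50, 29, 5, 45.
Maximum is 50, attained at P.
r = √50 ≈ 7.071.

7.071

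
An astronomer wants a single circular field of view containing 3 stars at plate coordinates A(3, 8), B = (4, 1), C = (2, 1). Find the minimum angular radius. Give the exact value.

25/7

Side lengths²: AB² = 50, AC² = 50, BC² = 4.
Since AC² = 50 < 50 + 4 = 54, the triangle is acute, so the smallest enclosing circle is the circumcircle.
Circumcentre = (3, 31/7), r² = 625/49.
r = √(625/49) = 25/7.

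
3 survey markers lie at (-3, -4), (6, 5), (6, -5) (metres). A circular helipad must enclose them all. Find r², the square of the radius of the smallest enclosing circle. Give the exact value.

41

Call the three points A, B, C in the order given.
Side lengths²: AB² = 162, AC² = 82, BC² = 100.
Since AB² = 162 < 100 + 82 = 182, the triangle is acute, so the smallest enclosing circle is the circumcircle.
Circumcentre = (2, 0), r² = 41.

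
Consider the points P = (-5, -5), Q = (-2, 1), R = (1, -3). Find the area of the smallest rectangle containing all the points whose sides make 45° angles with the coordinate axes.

31.5

In coordinates u = x + y, v = x − y the rectangle is axis-aligned; the map (x,y)→(u,v) scales areas by 2.
u-values: -10, -1, -2; range = -1 − (-10) = 9.
v-values: 0, -3, 4; range = 4 − (-3) = 7.
Area = (9 × 7) / 2 = 31.5.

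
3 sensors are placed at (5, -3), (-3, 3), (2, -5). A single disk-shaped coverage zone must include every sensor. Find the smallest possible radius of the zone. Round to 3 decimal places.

5.002

Call the three points A, B, C in the order given.
Side lengths²: AB² = 100, AC² = 13, BC² = 89.
Since AB² = 100 < 89 + 13 = 102, the triangle is acute, so the smallest enclosing circle is the circumcircle.
Circumcentre = (31/34, -2/17), r² = 28925/1156.
r = √(28925/1156) ≈ 5.002.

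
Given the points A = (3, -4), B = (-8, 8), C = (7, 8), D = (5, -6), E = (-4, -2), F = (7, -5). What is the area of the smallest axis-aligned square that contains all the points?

225

The bounding box has width 15 and height 14.
An axis-aligned square enclosing the set must have side ≥ max(width, height).
So the minimum side is max(15, 14) = 15.
Area = 15² = 225.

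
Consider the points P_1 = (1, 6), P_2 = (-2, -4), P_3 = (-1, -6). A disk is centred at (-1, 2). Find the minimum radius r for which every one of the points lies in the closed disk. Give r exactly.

8

The required radius is the distance from (-1, 2) to the farthest point.
Squared distances: 20, 37, 64.
Maximum is 64, attained at P_3.
r = √64 = 8.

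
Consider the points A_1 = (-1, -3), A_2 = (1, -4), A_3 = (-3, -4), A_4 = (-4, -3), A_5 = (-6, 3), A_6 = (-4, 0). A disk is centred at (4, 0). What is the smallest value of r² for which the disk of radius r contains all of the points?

109

The required radius is the distance from (4, 0) to the farthest point.
Squared distances: 34, 25, 65, 73, 109, 64.
Maximum is 109, attained at A_5.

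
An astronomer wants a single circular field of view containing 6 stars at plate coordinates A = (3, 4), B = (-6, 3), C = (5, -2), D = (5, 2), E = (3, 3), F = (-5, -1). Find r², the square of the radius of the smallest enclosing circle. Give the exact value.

36.5

A smallest enclosing disk is always determined by at most three of the input points on its boundary.
The farthest pair is B–C with squared distance 146. The circle on this segment as diameter has centre (-0.5, 0.5) and r² = 146/4 = 36.5.
Check A: distance² to centre = 24.5 ≤ 36.5, so it lies inside.
All remaining points lie in this disk, and no smaller disk contains both endpoints, so this is the minimum enclosing circle.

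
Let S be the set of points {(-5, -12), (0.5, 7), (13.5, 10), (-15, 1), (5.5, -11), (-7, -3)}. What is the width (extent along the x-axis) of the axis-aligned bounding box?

max x = 13.5, min x = -15, so width = 28.5.

28.5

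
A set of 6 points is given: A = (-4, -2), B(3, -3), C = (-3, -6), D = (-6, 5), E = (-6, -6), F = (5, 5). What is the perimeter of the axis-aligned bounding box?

44

Width = max x − min x = 5 − (-6) = 11.
Height = max y − min y = 5 − (-6) = 11.
Perimeter = 2(11 + 11) = 44.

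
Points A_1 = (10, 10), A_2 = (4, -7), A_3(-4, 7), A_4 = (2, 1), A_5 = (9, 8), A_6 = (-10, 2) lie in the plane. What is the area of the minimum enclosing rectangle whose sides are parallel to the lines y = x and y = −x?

322

In coordinates u = x + y, v = x − y the rectangle is axis-aligned; the map (x,y)→(u,v) scales areas by 2.
u-values: 20, -3, 3, 3, 17, -8; range = 20 − (-8) = 28.
v-values: 0, 11, -11, 1, 1, -12; range = 11 − (-12) = 23.
Area = (28 × 23) / 2 = 322.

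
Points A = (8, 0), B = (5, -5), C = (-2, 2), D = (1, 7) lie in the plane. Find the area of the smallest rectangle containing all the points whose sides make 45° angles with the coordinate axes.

64

In coordinates u = x + y, v = x − y the rectangle is axis-aligned; the map (x,y)→(u,v) scales areas by 2.
u-values: 8, 0, 0, 8; range = 8 − 0 = 8.
v-values: 8, 10, -4, -6; range = 10 − (-6) = 16.
Area = (8 × 16) / 2 = 64.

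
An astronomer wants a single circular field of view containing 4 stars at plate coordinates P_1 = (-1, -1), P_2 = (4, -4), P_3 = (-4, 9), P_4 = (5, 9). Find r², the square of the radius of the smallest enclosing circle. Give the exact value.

19805/338

The minimum enclosing circle is determined by three boundary points: P_2, P_3, P_4.
Their circumcentre is (0.5, 73/26) with r² = 19805/338.
The farthest remaining point P_1 is at distance² 5661/338 ≤ 19805/338.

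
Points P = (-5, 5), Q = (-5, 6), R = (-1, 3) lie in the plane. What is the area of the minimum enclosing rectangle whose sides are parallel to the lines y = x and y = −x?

In coordinates u = x + y, v = x − y the rectangle is axis-aligned; the map (x,y)→(u,v) scales areas by 2.
u-values: 0, 1, 2; range = 2 − 0 = 2.
v-values: -10, -11, -4; range = -4 − (-11) = 7.
Area = (2 × 7) / 2 = 7.

7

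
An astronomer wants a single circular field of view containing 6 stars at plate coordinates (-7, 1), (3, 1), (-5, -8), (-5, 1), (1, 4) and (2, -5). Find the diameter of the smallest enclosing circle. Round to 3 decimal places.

13.416

A smallest enclosing disk is always determined by at most three of the input points on its boundary.
The farthest pair is (-5, -8)–(1, 4) with squared distance 180. The circle on this segment as diameter has centre (-2, -2) and r² = 180/4 = 45.
Check (-7, 1): distance² to centre = 34 ≤ 45, so it lies inside.
All remaining points lie in this disk, and no smaller disk contains both endpoints, so this is the minimum enclosing circle.
Diameter = 2r = 2√45 ≈ 13.416.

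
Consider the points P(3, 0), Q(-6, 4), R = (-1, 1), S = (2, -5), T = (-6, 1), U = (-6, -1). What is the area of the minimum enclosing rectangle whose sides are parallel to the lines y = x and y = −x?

85

In coordinates u = x + y, v = x − y the rectangle is axis-aligned; the map (x,y)→(u,v) scales areas by 2.
u-values: 3, -2, 0, -3, -5, -7; range = 3 − (-7) = 10.
v-values: 3, -10, -2, 7, -7, -5; range = 7 − (-10) = 17.
Area = (10 × 17) / 2 = 85.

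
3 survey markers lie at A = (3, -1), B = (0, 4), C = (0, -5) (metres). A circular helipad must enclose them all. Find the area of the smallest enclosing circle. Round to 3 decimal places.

Side lengths²: AB² = 34, AC² = 25, BC² = 81.
Since BC² = 81 ≥ 34 + 25 = 59, the angle opposite BC is not acute, so the smallest enclosing circle has BC as diameter.
Centre = midpoint of BC = (0, -0.5), r² = 81/4 = 20.25.
Area = π·r² = π·20.25 ≈ 63.617.

63.617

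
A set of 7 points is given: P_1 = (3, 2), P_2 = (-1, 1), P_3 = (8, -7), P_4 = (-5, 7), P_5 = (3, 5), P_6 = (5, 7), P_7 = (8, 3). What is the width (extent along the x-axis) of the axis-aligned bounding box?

max x = 8, min x = -5, so width = 13.

13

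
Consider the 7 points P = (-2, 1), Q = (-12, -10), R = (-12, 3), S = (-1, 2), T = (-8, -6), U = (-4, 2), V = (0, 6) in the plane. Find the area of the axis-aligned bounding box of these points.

192

x ranges over [-12, 0], width 12.
y ranges over [-10, 6], height 16.
Area = 12 × 16 = 192.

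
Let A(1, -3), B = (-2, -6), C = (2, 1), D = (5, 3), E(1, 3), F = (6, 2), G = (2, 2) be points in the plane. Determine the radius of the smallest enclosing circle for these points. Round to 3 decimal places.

5.701

By Welzl's lemma the MEC is supported by two points (diametrically opposite) or three points (on a circumcircle).
The farthest pair is B–D with squared distance 130. The circle on this segment as diameter has centre (1.5, -1.5) and r² = 130/4 = 32.5.
Check A: distance² to centre = 2.5 ≤ 32.5, so it lies inside.
All remaining points lie in this disk, and no smaller disk contains both endpoints, so this is the minimum enclosing circle.
r = √(32.5) ≈ 5.701.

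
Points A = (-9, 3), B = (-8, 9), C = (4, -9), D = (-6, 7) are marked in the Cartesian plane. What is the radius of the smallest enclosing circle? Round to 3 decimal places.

By Welzl's lemma the MEC is supported by two points (diametrically opposite) or three points (on a circumcircle).
The farthest pair is B–C with squared distance 468. The circle on this segment as diameter has centre (-2, 0) and r² = 468/4 = 117.
Check A: distance² to centre = 58 ≤ 117, so it lies inside.
All remaining points lie in this disk, and no smaller disk contains both endpoints, so this is the minimum enclosing circle.
r = √117 ≈ 10.817.

10.817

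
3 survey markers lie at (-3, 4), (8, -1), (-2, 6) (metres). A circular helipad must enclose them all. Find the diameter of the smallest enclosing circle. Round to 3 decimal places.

Call the three points A, B, C in the order given.
Side lengths²: AB² = 146, AC² = 5, BC² = 149.
Since BC² = 149 < 146 + 5 = 151, the triangle is acute, so the smallest enclosing circle is the circumcircle.
Circumcentre = (155/54, 125/54), r² = 54385/1458.
Diameter = 2r = 2√(54385/1458) ≈ 12.215.

12.215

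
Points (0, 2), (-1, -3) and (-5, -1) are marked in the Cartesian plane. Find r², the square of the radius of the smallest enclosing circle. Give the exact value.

1105/121

Call the three points A, B, C in the order given.
Side lengths²: AB² = 26, AC² = 34, BC² = 20.
Since AC² = 34 < 26 + 20 = 46, the triangle is acute, so the smallest enclosing circle is the circumcircle.
Circumcentre = (-23/11, -2/11), r² = 1105/121.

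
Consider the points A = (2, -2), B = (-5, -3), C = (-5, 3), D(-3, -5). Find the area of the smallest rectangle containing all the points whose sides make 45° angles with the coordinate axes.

In coordinates u = x + y, v = x − y the rectangle is axis-aligned; the map (x,y)→(u,v) scales areas by 2.
u-values: 0, -8, -2, -8; range = 0 − (-8) = 8.
v-values: 4, -2, -8, 2; range = 4 − (-8) = 12.
Area = (8 × 12) / 2 = 48.

48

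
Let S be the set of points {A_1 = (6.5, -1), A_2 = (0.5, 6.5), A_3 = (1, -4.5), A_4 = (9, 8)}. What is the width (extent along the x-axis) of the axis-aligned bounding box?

max x = 9, min x = 0.5, so width = 8.5.

8.5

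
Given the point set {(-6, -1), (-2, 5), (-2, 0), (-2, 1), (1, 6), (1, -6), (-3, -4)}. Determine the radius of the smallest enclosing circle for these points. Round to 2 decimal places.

6.08

By Welzl's lemma the MEC is supported by two points (diametrically opposite) or three points (on a circumcircle).
The minimum enclosing circle is determined by three boundary points: (-6, -1), (1, 6), (1, -6).
Their circumcentre is (0, 0) with r² = 37.
The farthest remaining point (-2, 5) is at distance² 29 ≤ 37.
r = √37 ≈ 6.08.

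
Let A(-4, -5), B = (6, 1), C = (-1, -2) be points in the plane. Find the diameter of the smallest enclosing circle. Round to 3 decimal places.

Side lengths²: AB² = 136, AC² = 18, BC² = 58.
Since AB² = 136 ≥ 58 + 18 = 76, the angle opposite AB is not acute, so the smallest enclosing circle has AB as diameter.
Centre = midpoint of AB = (1, -2), r² = 136/4 = 34.
Diameter = 2r = 2√34 ≈ 11.662.

11.662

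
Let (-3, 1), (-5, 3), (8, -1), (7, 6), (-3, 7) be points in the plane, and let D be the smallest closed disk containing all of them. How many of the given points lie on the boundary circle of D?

3

A smallest enclosing disk is always determined by at most three of the input points on its boundary.
The minimum enclosing circle is determined by three boundary points: (-5, 3), (8, -1), (-3, 7).
Their circumcentre is (11/6, 25/12) with r² = 6845/144.
The farthest remaining point (7, 6) is at distance² 6053/144 ≤ 6845/144.
The points at distance exactly r from the centre are (-5, 3), (8, -1), (-3, 7) — 3 points.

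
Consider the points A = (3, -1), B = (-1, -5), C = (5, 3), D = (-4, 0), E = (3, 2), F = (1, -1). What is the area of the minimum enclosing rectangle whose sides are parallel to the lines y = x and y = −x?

In coordinates u = x + y, v = x − y the rectangle is axis-aligned; the map (x,y)→(u,v) scales areas by 2.
u-values: 2, -6, 8, -4, 5, 0; range = 8 − (-6) = 14.
v-values: 4, 4, 2, -4, 1, 2; range = 4 − (-4) = 8.
Area = (14 × 8) / 2 = 56.

56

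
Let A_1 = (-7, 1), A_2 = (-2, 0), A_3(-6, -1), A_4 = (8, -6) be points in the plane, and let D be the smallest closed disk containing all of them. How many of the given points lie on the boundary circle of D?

The minimum enclosing circle of a finite set is fixed by two of the points (as a diameter) or three (as a circumcircle).
The farthest pair is A_1–A_4 with squared distance 274. The circle on this segment as diameter has centre (0.5, -2.5) and r² = 274/4 = 68.5.
Check A_2: distance² to centre = 12.5 ≤ 68.5, so it lies inside.
All remaining points lie in this disk, and no smaller disk contains both endpoints, so this is the minimum enclosing circle.
The points at distance exactly r from the centre are A_1, A_4 — 2 points.

2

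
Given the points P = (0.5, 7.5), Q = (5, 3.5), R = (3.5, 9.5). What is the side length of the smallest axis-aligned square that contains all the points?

The bounding box has width 4.5 and height 6.
An axis-aligned square enclosing the set must have side ≥ max(width, height).
So the minimum side is max(4.5, 6) = 6.

6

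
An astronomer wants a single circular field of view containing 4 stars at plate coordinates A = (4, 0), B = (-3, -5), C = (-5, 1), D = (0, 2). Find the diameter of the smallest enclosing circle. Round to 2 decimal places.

9.47

A smallest enclosing disk is always determined by at most three of the input points on its boundary.
The minimum enclosing circle is determined by three boundary points: A, B, C.
Their circumcentre is (-17/26, -23/26) with r² = 7585/338.
The farthest remaining point D is at distance² 2957/338 ≤ 7585/338.
Diameter = 2r = 2√(7585/338) ≈ 9.47.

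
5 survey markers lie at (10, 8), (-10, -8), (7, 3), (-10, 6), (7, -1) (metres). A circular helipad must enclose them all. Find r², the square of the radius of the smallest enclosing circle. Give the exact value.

164

The farthest pair is (10, 8)–(-10, -8) with squared distance 656. The circle on this segment as diameter has centre (0, 0) and r² = 656/4 = 164.
Check (7, 3): distance² to centre = 58 ≤ 164, so it lies inside.
All remaining points lie in this disk, and no smaller disk contains both endpoints, so this is the minimum enclosing circle.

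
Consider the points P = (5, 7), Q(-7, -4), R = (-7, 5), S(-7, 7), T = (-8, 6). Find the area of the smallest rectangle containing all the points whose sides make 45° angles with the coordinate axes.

138

In coordinates u = x + y, v = x − y the rectangle is axis-aligned; the map (x,y)→(u,v) scales areas by 2.
u-values: 12, -11, -2, 0, -2; range = 12 − (-11) = 23.
v-values: -2, -3, -12, -14, -14; range = -2 − (-14) = 12.
Area = (23 × 12) / 2 = 138.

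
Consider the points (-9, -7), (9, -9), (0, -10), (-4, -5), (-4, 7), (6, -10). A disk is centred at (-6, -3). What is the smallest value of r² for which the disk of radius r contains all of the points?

The required radius is the distance from (-6, -3) to the farthest point.
Squared distances: 25, 261, 85, 8, 104, 193.
Maximum is 261, attained at (9, -9).

261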